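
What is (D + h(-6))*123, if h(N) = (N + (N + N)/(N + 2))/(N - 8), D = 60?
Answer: 103689/14 ≈ 7406.4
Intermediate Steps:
h(N) = (N + 2*N/(2 + N))/(-8 + N) (h(N) = (N + (2*N)/(2 + N))/(-8 + N) = (N + 2*N/(2 + N))/(-8 + N))
(D + h(-6))*123 = (60 - 6*(4 - 6)/(-16 + (-6)**2 - 6*(-6)))*123 = (60 - 6*(-2)/(-16 + 36 + 36))*123 = (60 - 6*(-2)/56)*123 = (60 - 6*1/56*(-2))*123 = (60 + 3/14)*123 = (843/14)*123 = 103689/14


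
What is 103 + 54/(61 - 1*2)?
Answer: 6131/59 ≈ 103.92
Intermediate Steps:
103 + 54/(61 - 1*2) = 103 + 54/(61 - 2) = 103 + 54/59 = 6131/59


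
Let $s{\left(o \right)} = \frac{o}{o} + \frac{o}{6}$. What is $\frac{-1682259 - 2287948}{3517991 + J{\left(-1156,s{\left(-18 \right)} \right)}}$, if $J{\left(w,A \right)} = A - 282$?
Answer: $- \frac{3970207}{3517707} \approx -1.1286$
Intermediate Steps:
$s{\left(o \right)} = 1 + \frac{o}{6}$ ($s{\left(o \right)} = 1 + o \frac{1}{6} = 1 + \frac{o}{6}$)
$J{\left(w,A \right)} = -282 + A$ ($J{\left(w,A \right)} = A - 282 = -282 + A$)
$\frac{-1682259 - 2287948}{3517991 + J{\left(-1156,s{\left(-18 \right)} \right)}} = \frac{-1682259 - 2287948}{3517991 + \left(-282 + \left(1 + \frac{1}{6} \left(-18\right)\right)\right)} = - \frac{3970207}{3517991 + \left(-282 + \left(1 - 3\right)\right)} = - \frac{3970207}{3517991 - 284} = - \frac{3970207}{3517707}$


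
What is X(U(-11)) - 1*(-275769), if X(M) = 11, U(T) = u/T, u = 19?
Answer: 275780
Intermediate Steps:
U(T) = 19/T
X(U(-11)) - 1*(-275769) = 11 - 1*(-275769) = 11 + 275769 = 275780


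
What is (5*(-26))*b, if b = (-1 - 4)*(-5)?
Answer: -3250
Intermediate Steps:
b = 25 (b = -5*(-5) = 25)
(5*(-26))*b = (5*(-26))*25 = -130*25 = -3250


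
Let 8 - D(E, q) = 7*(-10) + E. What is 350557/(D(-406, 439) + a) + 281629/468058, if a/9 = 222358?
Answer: 181954866845/234228626737 ≈ 0.77683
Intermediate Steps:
a = 2001222 (a = 9*222358 = 2001222)
D(E, q) = 78 - E (D(E, q) = 8 - (7*(-10) + E) = 8 - (-70 + E) = 8 + (70 - E) = 78 - E)
350557/(D(-406, 439) + a) + 281629/468058 = 350557/((78 - 1*(-406)) + 2001222) + 281629/468058 = 350557/((78 + 406) + 2001222) + 281629*(1/468058) = 350557/(484 + 2001222) + 281629/468058 = 350557/2001706 + 281629/468058 = 181954866845/234228626737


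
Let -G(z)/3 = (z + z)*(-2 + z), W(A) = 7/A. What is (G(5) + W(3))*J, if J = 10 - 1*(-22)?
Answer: -8416/3 ≈ -2805.3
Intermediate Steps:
J = 32 (J = 10 + 22 = 32)
G(z) = -6*z*(-2 + z) (G(z) = -3*(z + z)*(-2 + z) = -3*2*z*(-2 + z) = -6*z*(-2 + z))
(G(5) + W(3))*J = (6*5*(2 - 1*5) + 7/3)*32 = (6*5*(2 - 5) + 7*(1/3))*32 = (6*5*(-3) + 7/3)*32 = (-90 + 7/3)*32 = -263/3*32 = -8416/3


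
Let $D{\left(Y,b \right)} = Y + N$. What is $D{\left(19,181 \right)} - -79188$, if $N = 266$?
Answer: $79473$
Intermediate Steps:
$D{\left(Y,b \right)} = 266 + Y$ ($D{\left(Y,b \right)} = Y + 266 = 266 + Y$)
$D{\left(19,181 \right)} - -79188 = \left(266 + 19\right) - -79188 = 285 + 79188 = 79473$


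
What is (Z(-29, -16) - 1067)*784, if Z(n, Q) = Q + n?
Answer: -871808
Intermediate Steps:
(Z(-29, -16) - 1067)*784 = ((-16 - 29) - 1067)*784 = (-45 - 1067)*784 = -1112*784 = -871808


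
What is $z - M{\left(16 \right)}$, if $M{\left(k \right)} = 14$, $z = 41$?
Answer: $27$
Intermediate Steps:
$z - M{\left(16 \right)} = 41 - 14 = 27$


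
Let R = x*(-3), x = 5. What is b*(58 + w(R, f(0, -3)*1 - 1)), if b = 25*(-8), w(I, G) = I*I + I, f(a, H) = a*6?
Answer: -53600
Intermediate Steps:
f(a, H) = 6*a
R = -15 (R = 5*(-3) = -15)
w(I, G) = I + I² (w(I, G) = I² + I = I + I²)
b = -200
b*(58 + w(R, f(0, -3)*1 - 1)) = -200*(58 - 15*(1 - 15)) = -200*(58 - 15*(-14)) = -200*(58 + 210) = -200*268 = -53600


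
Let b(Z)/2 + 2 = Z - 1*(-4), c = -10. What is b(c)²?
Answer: 256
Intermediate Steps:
b(Z) = 4 + 2*Z (b(Z) = -4 + 2*(Z - 1*(-4)) = -4 + 2*(Z + 4) = -4 + 2*(4 + Z) = -4 + (8 + 2*Z) = 4 + 2*Z)
b(c)² = (4 + 2*(-10))² = (4 - 20)² = (-16)² = 256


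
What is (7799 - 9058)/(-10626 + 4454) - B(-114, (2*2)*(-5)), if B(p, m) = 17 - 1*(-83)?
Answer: -615941/6172 ≈ -99.796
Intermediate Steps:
B(p, m) = 100 (B(p, m) = 17 + 83 = 100)
(7799 - 9058)/(-10626 + 4454) - B(-114, (2*2)*(-5)) = (7799 - 9058)/(-10626 + 4454) - 1*100 = -1259/(-6172) - 100 = -1259*(-1/6172) - 100 = 1259/6172 - 100 = -615941/6172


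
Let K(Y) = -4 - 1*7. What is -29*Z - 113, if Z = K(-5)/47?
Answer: -4992/47 ≈ -106.21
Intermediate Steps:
K(Y) = -11 (K(Y) = -4 - 7 = -11)
Z = -11/47 ≈ -0.23404
-29*Z - 113 = -29*(-11/47) - 113 = 319/47 - 113 = -4992/47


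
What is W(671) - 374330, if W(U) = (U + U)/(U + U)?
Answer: -374329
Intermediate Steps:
W(U) = 1 (W(U) = (2*U)/((2*U)) = (2*U)*(1/(2*U)) = 1)
W(671) - 374330 = 1 - 374330 = -374329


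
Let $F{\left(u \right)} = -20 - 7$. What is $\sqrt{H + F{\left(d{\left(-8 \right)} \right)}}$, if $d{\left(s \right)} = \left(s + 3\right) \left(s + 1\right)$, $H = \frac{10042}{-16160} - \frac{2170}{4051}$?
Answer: $\frac{i \sqrt{1885449292467405}}{8183020} \approx 5.3063 i$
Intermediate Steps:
$H = - \frac{37873671}{32732080}$ ($H = 10042 \left(- \frac{1}{16160}\right) - \frac{2170}{4051} = - \frac{5021}{8080} - \frac{2170}{4051} = - \frac{37873671}{32732080} \approx -1.1571$)
$d{\left(s \right)} = \left(1 + s\right) \left(3 + s\right)$ ($d{\left(s \right)} = \left(3 + s\right) \left(1 + s\right) = \left(1 + s\right) \left(3 + s\right)$)
$F{\left(u \right)} = -27$ ($F{\left(u \right)} = -20 - 7 = -27$)
$\sqrt{H + F{\left(d{\left(-8 \right)} \right)}} = \sqrt{- \frac{37873671}{32732080} - 27} = \sqrt{- \frac{921639831}{32732080}} = \frac{i \sqrt{1885449292467405}}{8183020}$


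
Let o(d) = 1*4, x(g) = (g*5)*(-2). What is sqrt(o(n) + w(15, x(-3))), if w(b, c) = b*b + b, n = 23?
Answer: 2*sqrt(61) ≈ 15.620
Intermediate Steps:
x(g) = -10*g (x(g) = (5*g)*(-2) = -10*g)
o(d) = 4
w(b, c) = b + b**2 (w(b, c) = b**2 + b = b + b**2)
sqrt(o(n) + w(15, x(-3))) = sqrt(4 + 15*(1 + 15)) = sqrt(4 + 15*16) = sqrt(4 + 240) = sqrt(244) = 2*sqrt(61)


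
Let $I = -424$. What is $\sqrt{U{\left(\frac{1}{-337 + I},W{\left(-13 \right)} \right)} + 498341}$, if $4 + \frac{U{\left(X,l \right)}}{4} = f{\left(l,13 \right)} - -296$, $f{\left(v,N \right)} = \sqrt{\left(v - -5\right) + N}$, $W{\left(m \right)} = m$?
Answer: $\sqrt{499509 + 4 \sqrt{5}} \approx 706.77$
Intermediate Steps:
$f{\left(v,N \right)} = \sqrt{5 + N + v}$ ($f{\left(v,N \right)} = \sqrt{\left(v + 5\right) + N} = \sqrt{\left(5 + v\right) + N} = \sqrt{5 + N + v}$)
$U{\left(X,l \right)} = 1168 + 4 \sqrt{18 + l}$ ($U{\left(X,l \right)} = -16 + 4 \left(\sqrt{5 + 13 + l} - -296\right) = -16 + 4 \left(\sqrt{18 + l} + 296\right) = -16 + 4 \left(296 + \sqrt{18 + l}\right) = -16 + \left(1184 + 4 \sqrt{18 + l}\right) = 1168 + 4 \sqrt{18 + l}$)
$\sqrt{U{\left(\frac{1}{-337 + I},W{\left(-13 \right)} \right)} + 498341} = \sqrt{\left(1168 + 4 \sqrt{18 - 13}\right) + 498341} = \sqrt{\left(1168 + 4 \sqrt{5}\right) + 498341} = \sqrt{499509 + 4 \sqrt{5}}$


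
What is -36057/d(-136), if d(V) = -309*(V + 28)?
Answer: -12019/11124 ≈ -1.0805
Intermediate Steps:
d(V) = -8652 - 309*V (d(V) = -309*(28 + V) = -8652 - 309*V)
-36057/d(-136) = -36057/(-8652 - 309*(-136)) = -36057/(-8652 + 42024) = -36057/33372 = -36057*1/33372 = -12019/11124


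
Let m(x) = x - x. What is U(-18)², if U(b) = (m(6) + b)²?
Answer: 104976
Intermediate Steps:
m(x) = 0
U(b) = b² (U(b) = (0 + b)² = b²)
U(-18)² = ((-18)²)² = 324² = 104976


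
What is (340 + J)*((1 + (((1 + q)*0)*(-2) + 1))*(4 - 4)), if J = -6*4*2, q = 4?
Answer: 0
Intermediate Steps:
J = -48 (J = -24*2 = -48)
(340 + J)*((1 + (((1 + q)*0)*(-2) + 1))*(4 - 4)) = (340 - 48)*((1 + (((1 + 4)*0)*(-2) + 1))*(4 - 4)) = 292*((1 + ((5*0)*(-2) + 1))*0) = 292*((1 + (0*(-2) + 1))*0) = 292*((1 + (0 + 1))*0) = 292*((1 + 1)*0) = 292*(2*0) = 292*0 = 0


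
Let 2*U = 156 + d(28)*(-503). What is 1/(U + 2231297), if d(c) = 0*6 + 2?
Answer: 1/2230872 ≈ 4.4826e-7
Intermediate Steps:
d(c) = 2 (d(c) = 0 + 2 = 2)
U = -425 (U = (156 + 2*(-503))/2 = (156 - 1006)/2 = (1/2)*(-850) = -425)
1/(U + 2231297) = 1/(-425 + 2231297) = 1/2230872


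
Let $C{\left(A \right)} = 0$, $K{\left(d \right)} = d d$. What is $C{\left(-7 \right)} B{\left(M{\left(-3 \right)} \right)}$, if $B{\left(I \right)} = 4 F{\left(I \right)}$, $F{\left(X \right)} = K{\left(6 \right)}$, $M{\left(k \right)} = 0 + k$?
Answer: $0$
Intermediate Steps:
$K{\left(d \right)} = d^{2}$
$M{\left(k \right)} = k$
$F{\left(X \right)} = 36$ ($F{\left(X \right)} = 6^{2} = 36$)
$B{\left(I \right)} = 144$ ($B{\left(I \right)} = 4 \cdot 36 = 144$)
$C{\left(-7 \right)} B{\left(M{\left(-3 \right)} \right)} = 0 \cdot 144 = 0$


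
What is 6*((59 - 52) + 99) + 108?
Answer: 744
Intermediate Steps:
6*((59 - 52) + 99) + 108 = 6*(7 + 99) + 108 = 6*106 + 108 = 636 + 108 = 744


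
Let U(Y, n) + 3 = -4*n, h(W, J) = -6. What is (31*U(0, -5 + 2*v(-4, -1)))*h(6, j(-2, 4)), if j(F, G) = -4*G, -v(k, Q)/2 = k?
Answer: 8742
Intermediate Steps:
v(k, Q) = -2*k
j(F, G) = -4*G
U(Y, n) = -3 - 4*n
(31*U(0, -5 + 2*v(-4, -1)))*h(6, j(-2, 4)) = (31*(-3 - 4*(-5 + 2*(-2*(-4)))))*(-6) = (31*(-3 - 4*(-5 + 2*8)))*(-6) = (31*(-3 - 4*(-5 + 16)))*(-6) = (31*(-3 - 4*11))*(-6) = (31*(-3 - 44))*(-6) = (31*(-47))*(-6) = -1457*(-6) = 8742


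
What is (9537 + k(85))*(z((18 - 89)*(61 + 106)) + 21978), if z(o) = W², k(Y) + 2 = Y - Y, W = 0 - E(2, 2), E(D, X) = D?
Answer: 209598370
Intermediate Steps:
W = -2 (W = 0 - 1*2 = 0 - 2 = -2)
k(Y) = -2 (k(Y) = -2 + (Y - Y) = -2 + 0 = -2)
z(o) = 4 (z(o) = (-2)² = 4)
(9537 + k(85))*(z((18 - 89)*(61 + 106)) + 21978) = (9537 - 2)*(4 + 21978) = 9535*21982 = 209598370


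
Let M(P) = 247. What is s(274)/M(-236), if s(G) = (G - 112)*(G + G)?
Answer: 88776/247 ≈ 359.42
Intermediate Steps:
s(G) = 2*G*(-112 + G) (s(G) = (-112 + G)*(2*G) = 2*G*(-112 + G))
s(274)/M(-236) = (2*274*(-112 + 274))/247 = (2*274*162)*(1/247) = 88776*(1/247) = 88776/247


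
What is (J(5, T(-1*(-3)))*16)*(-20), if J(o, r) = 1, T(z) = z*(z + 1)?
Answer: -320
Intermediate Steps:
T(z) = z*(1 + z)
(J(5, T(-1*(-3)))*16)*(-20) = (1*16)*(-20) = 16*(-20) = -320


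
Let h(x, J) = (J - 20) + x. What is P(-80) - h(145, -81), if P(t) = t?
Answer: -124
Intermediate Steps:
h(x, J) = -20 + J + x (h(x, J) = (-20 + J) + x = -20 + J + x)
P(-80) - h(145, -81) = -80 - (-20 - 81 + 145) = -80 - 1*44 = -80 - 44 = -124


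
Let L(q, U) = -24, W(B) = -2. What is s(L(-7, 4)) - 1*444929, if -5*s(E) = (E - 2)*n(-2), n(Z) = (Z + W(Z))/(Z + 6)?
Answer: -2224671/5 ≈ -4.4493e+5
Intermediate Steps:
n(Z) = (-2 + Z)/(6 + Z) (n(Z) = (Z - 2)/(Z + 6) = (-2 + Z)/(6 + Z))
s(E) = -⅖ + E/5 (s(E) = -(E - 2)*(-2 - 2)/(6 - 2)/5 = -(-2 + E)*-4/4/5 = -(-2 + E)*(¼)*(-4)/5 = -(-2 + E)*(-1)/5 = -(2 - E)/5 = -⅖ + E/5)
s(L(-7, 4)) - 1*444929 = (-⅖ + (⅕)*(-24)) - 1*444929 = (-⅖ - 24/5) - 444929 = -26/5 - 444929 = -2224671/5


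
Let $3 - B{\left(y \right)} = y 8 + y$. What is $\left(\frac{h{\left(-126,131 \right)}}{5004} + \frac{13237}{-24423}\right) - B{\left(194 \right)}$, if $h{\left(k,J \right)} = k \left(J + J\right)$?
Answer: $\frac{841842191}{484971} \approx 1735.9$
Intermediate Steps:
$h{\left(k,J \right)} = 2 J k$ ($h{\left(k,J \right)} = k 2 J = 2 J k$)
$B{\left(y \right)} = 3 - 9 y$ ($B{\left(y \right)} = 3 - \left(y 8 + y\right) = 3 - \left(8 y + y\right) = 3 - 9 y$)
$\left(\frac{h{\left(-126,131 \right)}}{5004} + \frac{13237}{-24423}\right) - B{\left(194 \right)} = \left(\frac{2 \cdot 131 \left(-126\right)}{5004} + \frac{13237}{-24423}\right) - \left(3 - 1746\right) = \left(\left(-33012\right) \frac{1}{5004} + 13237 \left(- \frac{1}{24423}\right)\right) - \left(3 - 1746\right) = \left(- \frac{917}{139} - \frac{1891}{3489}\right) - -1743 = - \frac{3462262}{484971} + 1743 = \frac{841842191}{484971}$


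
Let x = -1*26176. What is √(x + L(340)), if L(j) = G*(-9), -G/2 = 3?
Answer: I*√26122 ≈ 161.62*I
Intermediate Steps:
G = -6 (G = -2*3 = -6)
L(j) = 54 (L(j) = -6*(-9) = 54)
x = -26176
√(x + L(340)) = √(-26176 + 54) = √(-26122) = I*√26122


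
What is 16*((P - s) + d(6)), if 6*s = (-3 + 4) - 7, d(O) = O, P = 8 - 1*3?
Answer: 192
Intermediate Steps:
P = 5 (P = 8 - 3 = 5)
s = -1 (s = ((-3 + 4) - 7)/6 = (1 - 7)/6 = (1/6)*(-6) = -1)
16*((P - s) + d(6)) = 16*((5 - 1*(-1)) + 6) = 16*((5 + 1) + 6) = 16*(6 + 6) = 16*12 = 192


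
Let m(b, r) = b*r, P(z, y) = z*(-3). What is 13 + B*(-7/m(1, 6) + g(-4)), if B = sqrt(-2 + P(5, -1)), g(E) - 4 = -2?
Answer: 13 + 5*I*sqrt(17)/6 ≈ 13.0 + 3.4359*I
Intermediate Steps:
P(z, y) = -3*z
g(E) = 2 (g(E) = 4 - 2 = 2)
B = I*sqrt(17) (B = sqrt(-2 - 3*5) = sqrt(-2 - 15) = sqrt(-17) = I*sqrt(17) ≈ 4.1231*I)
13 + B*(-7/m(1, 6) + g(-4)) = 13 + (I*sqrt(17))*(-7/(1*6) + 2) = 13 + (I*sqrt(17))*(-7/6 + 2) = 13 + (I*sqrt(17))*(5/6) = 13 + 5*I*sqrt(17)/6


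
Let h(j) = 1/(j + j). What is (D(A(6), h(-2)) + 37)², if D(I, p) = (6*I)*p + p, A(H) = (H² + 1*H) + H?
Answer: 19881/16 ≈ 1242.6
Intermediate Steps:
A(H) = H² + 2*H (A(H) = (H² + H) + H = (H + H²) + H = H² + 2*H)
h(j) = 1/(2*j)
D(I, p) = p + 6*I*p (D(I, p) = 6*I*p + p = p + 6*I*p)
(D(A(6), h(-2)) + 37)² = (((½)/(-2))*(1 + 6*(6*(2 + 6))) + 37)² = (((½)*(-½))*(1 + 6*(6*8)) + 37)² = (-(1 + 6*48)/4 + 37)² = (-(1 + 288)/4 + 37)² = (-¼*289 + 37)² = (-289/4 + 37)² = (-141/4)² = 19881/16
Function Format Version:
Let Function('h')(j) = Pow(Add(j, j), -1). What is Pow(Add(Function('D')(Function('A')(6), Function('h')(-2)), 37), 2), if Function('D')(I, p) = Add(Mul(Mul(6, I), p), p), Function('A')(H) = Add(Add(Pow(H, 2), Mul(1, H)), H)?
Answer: Rational(19881, 16) ≈ 1242.6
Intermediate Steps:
Function('A')(H) = Add(Pow(H, 2), Mul(2, H)) (Function('A')(H) = Add(Add(Pow(H, 2), H), H) = Add(Add(H, Pow(H, 2)), H) = Add(Pow(H, 2), Mul(2, H)))
Function('h')(j) = Mul(Rational(1, 2), Pow(j, -1)) (Function('h')(j) = Pow(Mul(2, j), -1) = Mul(Rational(1, 2), Pow(j, -1)))
Function('D')(I, p) = Add(p, Mul(6, I, p)) (Function('D')(I, p) = Add(Mul(6, I, p), p) = Add(p, Mul(6, I, p)))
Pow(Add(Function('D')(Function('A')(6), Function('h')(-2)), 37), 2) = Pow(Add(Mul(Mul(Rational(1, 2), Pow(-2, -1)), Add(1, Mul(6, Mul(6, Add(2, 6))))), 37), 2) = Pow(Add(Mul(Mul(Rational(1, 2), Rational(-1, 2)), Add(1, Mul(6, Mul(6, 8)))), 37), 2) = Pow(Add(Mul(Rational(-1, 4), Add(1, Mul(6, 48))), 37), 2) = Pow(Add(Mul(Rational(-1, 4), Add(1, 288)), 37), 2) = Pow(Add(Mul(Rational(-1, 4), 289), 37), 2) = Pow(Add(Rational(-289, 4), 37), 2) = Pow(Rational(-141, 4), 2) = Rational(19881, 16)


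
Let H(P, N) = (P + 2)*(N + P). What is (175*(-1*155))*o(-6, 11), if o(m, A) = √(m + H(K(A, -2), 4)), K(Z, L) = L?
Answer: -27125*I*√6 ≈ -66442.0*I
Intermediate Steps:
H(P, N) = (2 + P)*(N + P)
o(m, A) = √m (o(m, A) = √(m + ((-2)² + 2*4 + 2*(-2) + 4*(-2))) = √(m + (4 + 8 - 4 - 8)) = √(m + 0) = √m)
(175*(-1*155))*o(-6, 11) = (175*(-1*155))*√(-6) = (175*(-155))*(I*√6) = -27125*I*√6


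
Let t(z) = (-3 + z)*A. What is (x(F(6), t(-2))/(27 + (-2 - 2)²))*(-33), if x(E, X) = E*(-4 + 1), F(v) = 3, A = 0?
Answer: 297/43 ≈ 6.9070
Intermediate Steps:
t(z) = 0 (t(z) = (-3 + z)*0 = 0)
x(E, X) = -3*E (x(E, X) = E*(-3) = -3*E)
(x(F(6), t(-2))/(27 + (-2 - 2)²))*(-33) = ((-3*3)/(27 + (-2 - 2)²))*(-33) = -9/(27 + (-4)²)*(-33) = -9/(27 + 16)*(-33) = -9/43*(-33) = 297/43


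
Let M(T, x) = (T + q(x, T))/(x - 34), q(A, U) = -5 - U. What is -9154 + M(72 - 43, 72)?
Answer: -347857/38 ≈ -9154.1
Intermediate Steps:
M(T, x) = -5/(-34 + x) (M(T, x) = (T + (-5 - T))/(x - 34) = -5/(-34 + x))
-9154 + M(72 - 43, 72) = -9154 - 5/(-34 + 72) = -9154 - 5/38 = -347857/38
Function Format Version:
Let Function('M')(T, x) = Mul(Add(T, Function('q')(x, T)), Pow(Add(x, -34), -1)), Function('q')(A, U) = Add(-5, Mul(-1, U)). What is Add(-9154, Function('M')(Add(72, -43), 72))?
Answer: Rational(-347857, 38) ≈ -9154.1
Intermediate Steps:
Function('M')(T, x) = Mul(-5, Pow(Add(-34, x), -1)) (Function('M')(T, x) = Mul(Add(T, Add(-5, Mul(-1, T))), Pow(Add(x, -34), -1)) = Mul(-5, Pow(Add(-34, x), -1)))
Add(-9154, Function('M')(Add(72, -43), 72)) = Add(-9154, Mul(-5, Pow(Add(-34, 72), -1))) = Add(-9154, Mul(-5, Pow(38, -1))) = Add(-9154, Mul(-5, Rational(1, 38))) = Add(-9154, Rational(-5, 38)) = Rational(-347857, 38)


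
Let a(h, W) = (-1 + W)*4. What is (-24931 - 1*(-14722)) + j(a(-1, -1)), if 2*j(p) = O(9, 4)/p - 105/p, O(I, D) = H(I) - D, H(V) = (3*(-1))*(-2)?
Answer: -163241/16 ≈ -10203.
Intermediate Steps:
a(h, W) = -4 + 4*W
H(V) = 6 (H(V) = -3*(-2) = 6)
O(I, D) = 6 - D
j(p) = -103/(2*p) (j(p) = ((6 - 1*4)/p - 105/p)/2 = ((6 - 4)/p - 105/p)/2 = (2/p - 105/p)/2 = (-103/p)/2 = -103/(2*p))
(-24931 - 1*(-14722)) + j(a(-1, -1)) = (-24931 - 1*(-14722)) - 103/(2*(-4 + 4*(-1))) = (-24931 + 14722) - 103/(2*(-4 - 4)) = -10209 - 103/2/(-8) = -10209 - 103/2*(-1/8) = -10209 + 103/16 = -163241/16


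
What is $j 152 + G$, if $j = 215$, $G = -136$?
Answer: $32544$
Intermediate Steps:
$j 152 + G = 215 \cdot 152 - 136 = 32680 - 136 = 32544$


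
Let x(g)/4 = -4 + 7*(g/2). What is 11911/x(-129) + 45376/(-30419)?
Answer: -444995781/55423418 ≈ -8.0290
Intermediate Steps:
x(g) = -16 + 14*g (x(g) = 4*(-4 + 7*(g/2)) = 4*(-4 + 7*g/2) = -16 + 14*g)
11911/x(-129) + 45376/(-30419) = 11911/(-16 + 14*(-129)) + 45376/(-30419) = 11911/(-16 - 1806) + 45376*(-1/30419) = 11911/(-1822) - 45376/30419 = 11911*(-1/1822) - 45376/30419 = -11911/1822 - 45376/30419 = -444995781/55423418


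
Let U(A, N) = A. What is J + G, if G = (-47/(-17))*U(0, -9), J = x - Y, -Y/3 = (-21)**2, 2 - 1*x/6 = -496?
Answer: 4311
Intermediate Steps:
x = 2988 (x = 12 - 6*(-496) = 12 + 2976 = 2988)
Y = -1323 (Y = -3*(-21)**2 = -3*441 = -1323)
J = 4311 (J = 2988 - 1*(-1323) = 2988 + 1323 = 4311)
G = 0 (G = -47/(-17)*0 = -47*(-1/17)*0 = (47/17)*0 = 0)
J + G = 4311 + 0 = 4311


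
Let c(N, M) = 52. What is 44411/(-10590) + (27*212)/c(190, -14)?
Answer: 14576947/137670 ≈ 105.88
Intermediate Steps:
44411/(-10590) + (27*212)/c(190, -14) = 44411/(-10590) + (27*212)/52 = 44411*(-1/10590) + 5724*(1/52) = -44411/10590 + 1431/13 = 14576947/137670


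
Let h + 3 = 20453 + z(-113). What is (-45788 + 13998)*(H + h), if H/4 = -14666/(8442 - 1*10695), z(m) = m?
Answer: -1458459235750/2253 ≈ -6.4734e+8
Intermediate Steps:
H = 58664/2253 (H = 4*(-14666/(8442 - 1*10695)) = 4*(-14666/(8442 - 10695)) = 4*(-14666/(-2253)) = 4*(-14666*(-1/2253)) = 4*(14666/2253) = 58664/2253 ≈ 26.038)
h = 20337 (h = -3 + (20453 - 113) = -3 + 20340 = 20337)
(-45788 + 13998)*(H + h) = (-45788 + 13998)*(58664/2253 + 20337) = -31790*45877925/2253 = -1458459235750/2253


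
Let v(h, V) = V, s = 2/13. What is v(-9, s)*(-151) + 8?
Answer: -198/13 ≈ -15.231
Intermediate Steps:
s = 2/13 (s = 2*(1/13) = 2/13 ≈ 0.15385)
v(-9, s)*(-151) + 8 = (2/13)*(-151) + 8 = -302/13 + 8 = -198/13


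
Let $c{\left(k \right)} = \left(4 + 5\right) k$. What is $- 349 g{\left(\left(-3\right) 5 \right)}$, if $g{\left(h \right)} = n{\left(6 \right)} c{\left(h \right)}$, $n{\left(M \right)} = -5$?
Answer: $-235575$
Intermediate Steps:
$c{\left(k \right)} = 9 k$
$g{\left(h \right)} = - 45 h$ ($g{\left(h \right)} = - 5 \cdot 9 h = - 45 h$)
$- 349 g{\left(\left(-3\right) 5 \right)} = - 349 \left(- 45 \left(\left(-3\right) 5\right)\right) = - 349 \left(\left(-45\right) \left(-15\right)\right) = \left(-349\right) 675 = -235575$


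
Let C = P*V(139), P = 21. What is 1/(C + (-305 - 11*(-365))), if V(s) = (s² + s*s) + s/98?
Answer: 14/11413105 ≈ 1.2267e-6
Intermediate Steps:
V(s) = 2*s² + s/98 (V(s) = (s² + s²) + s*(1/98) = 2*s² + s/98)
C = 11361165/14 (C = 21*((1/98)*139*(1 + 196*139)) = 21*((1/98)*139*(1 + 27244)) = 21*((1/98)*139*27245) = 21*(3787055/98) = 11361165/14 ≈ 8.1151e+5)
1/(C + (-305 - 11*(-365))) = 1/(11361165/14 + (-305 - 11*(-365))) = 1/(11361165/14 + (-305 + 4015)) = 1/(11361165/14 + 3710) = 1/(11413105/14) = 14/11413105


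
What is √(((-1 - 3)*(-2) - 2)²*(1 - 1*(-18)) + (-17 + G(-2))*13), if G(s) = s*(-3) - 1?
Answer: 4*√33 ≈ 22.978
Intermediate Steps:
G(s) = -1 - 3*s (G(s) = -3*s - 1 = -1 - 3*s)
√(((-1 - 3)*(-2) - 2)²*(1 - 1*(-18)) + (-17 + G(-2))*13) = √(((-1 - 3)*(-2) - 2)²*(1 - 1*(-18)) + (-17 + (-1 - 3*(-2)))*13) = √((-4*(-2) - 2)²*(1 + 18) + (-17 + (-1 + 6))*13) = √((8 - 2)²*19 + (-17 + 5)*13) = √(6²*19 - 12*13) = √(36*19 - 156) = √(684 - 156) = √528 = 4*√33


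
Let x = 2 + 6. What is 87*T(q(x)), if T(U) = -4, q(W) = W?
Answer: -348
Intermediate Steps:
x = 8
87*T(q(x)) = 87*(-4) = -348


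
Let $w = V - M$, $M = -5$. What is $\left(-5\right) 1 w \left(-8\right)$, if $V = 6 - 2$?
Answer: $360$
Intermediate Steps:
$V = 4$ ($V = 6 - 2 = 4$)
$w = 9$ ($w = 4 - -5 = 4 + 5 = 9$)
$\left(-5\right) 1 w \left(-8\right) = \left(-5\right) 1 \cdot 9 \left(-8\right) = \left(-5\right) 9 \left(-8\right) = \left(-45\right) \left(-8\right) = 360$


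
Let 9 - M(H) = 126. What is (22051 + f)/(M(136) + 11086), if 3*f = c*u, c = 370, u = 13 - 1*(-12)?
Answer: 75403/32907 ≈ 2.2914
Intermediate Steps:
u = 25 (u = 13 + 12 = 25)
M(H) = -117 (M(H) = 9 - 1*126 = 9 - 126 = -117)
f = 9250/3 (f = (370*25)/3 = (⅓)*9250 = 9250/3 ≈ 3083.3)
(22051 + f)/(M(136) + 11086) = (22051 + 9250/3)/(-117 + 11086) = (75403/3)/10969 = (75403/3)*(1/10969) = 75403/32907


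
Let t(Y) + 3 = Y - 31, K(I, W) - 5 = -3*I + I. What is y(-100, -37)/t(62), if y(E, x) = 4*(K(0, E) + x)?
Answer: -32/7 ≈ -4.5714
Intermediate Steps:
K(I, W) = 5 - 2*I (K(I, W) = 5 + (-3*I + I) = 5 - 2*I)
t(Y) = -34 + Y (t(Y) = -3 + (Y - 31) = -3 + (-31 + Y) = -34 + Y)
y(E, x) = 20 + 4*x (y(E, x) = 4*((5 - 2*0) + x) = 4*((5 + 0) + x) = 4*(5 + x) = 20 + 4*x)
y(-100, -37)/t(62) = (20 + 4*(-37))/(-34 + 62) = (20 - 148)/28 = -128*1/28 = -32/7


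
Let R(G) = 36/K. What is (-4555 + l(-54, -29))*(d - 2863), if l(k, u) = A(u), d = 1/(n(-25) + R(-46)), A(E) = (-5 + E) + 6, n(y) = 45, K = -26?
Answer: 7439620564/567 ≈ 1.3121e+7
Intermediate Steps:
A(E) = 1 + E
R(G) = -18/13 (R(G) = 36/(-26) = 36*(-1/26) = -18/13)
d = 13/567 (d = 1/(45 - 18/13) = 1/(567/13) = 13/567 ≈ 0.022928)
l(k, u) = 1 + u
(-4555 + l(-54, -29))*(d - 2863) = (-4555 + (1 - 29))*(13/567 - 2863) = (-4555 - 28)*(-1623308/567) = -4583*(-1623308/567) = 7439620564/567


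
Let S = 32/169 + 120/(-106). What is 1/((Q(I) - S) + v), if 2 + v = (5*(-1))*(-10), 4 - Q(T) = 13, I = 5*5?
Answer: 8957/357767 ≈ 0.025036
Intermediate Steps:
I = 25
Q(T) = -9 (Q(T) = 4 - 1*13 = 4 - 13 = -9)
S = -8444/8957 (S = 32*(1/169) + 120*(-1/106) = 32/169 - 60/53 = -8444/8957 ≈ -0.94273)
v = 48 (v = -2 + (5*(-1))*(-10) = -2 - 5*(-10) = -2 + 50 = 48)
1/((Q(I) - S) + v) = 1/((-9 - 1*(-8444/8957)) + 48) = 1/((-9 + 8444/8957) + 48) = 1/(-72169/8957 + 48) = 1/(357767/8957) = 8957/357767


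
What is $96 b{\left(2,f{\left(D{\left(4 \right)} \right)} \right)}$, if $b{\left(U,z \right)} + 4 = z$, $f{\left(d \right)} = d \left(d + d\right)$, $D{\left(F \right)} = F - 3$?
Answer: $-192$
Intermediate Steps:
$D{\left(F \right)} = -3 + F$ ($D{\left(F \right)} = F - 3 = -3 + F$)
$f{\left(d \right)} = 2 d^{2}$ ($f{\left(d \right)} = d 2 d = 2 d^{2}$)
$b{\left(U,z \right)} = -4 + z$
$96 b{\left(2,f{\left(D{\left(4 \right)} \right)} \right)} = 96 \left(-4 + 2 \left(-3 + 4\right)^{2}\right) = 96 \left(-4 + 2 \cdot 1^{2}\right) = 96 \left(-4 + 2 \cdot 1\right) = 96 \left(-4 + 2\right) = 96 \left(-2\right) = -192$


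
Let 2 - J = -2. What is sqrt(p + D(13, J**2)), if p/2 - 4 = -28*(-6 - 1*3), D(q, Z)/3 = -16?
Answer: 4*sqrt(29) ≈ 21.541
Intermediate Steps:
J = 4 (J = 2 - 1*(-2) = 2 + 2 = 4)
D(q, Z) = -48 (D(q, Z) = 3*(-16) = -48)
p = 512 (p = 8 + 2*(-28*(-6 - 1*3)) = 8 + 2*(-28*(-6 - 3)) = 8 + 2*(-28*(-9)) = 8 + 2*252 = 8 + 504 = 512)
sqrt(p + D(13, J**2)) = sqrt(512 - 48) = sqrt(464) = 4*sqrt(29)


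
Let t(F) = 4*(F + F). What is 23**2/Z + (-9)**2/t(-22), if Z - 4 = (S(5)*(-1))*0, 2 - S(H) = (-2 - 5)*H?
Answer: 23195/176 ≈ 131.79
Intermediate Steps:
t(F) = 8*F (t(F) = 4*(2*F) = 8*F)
S(H) = 2 + 7*H (S(H) = 2 - (-2 - 5)*H = 2 - (-7)*H = 2 + 7*H)
Z = 4 (Z = 4 + ((2 + 7*5)*(-1))*0 = 4 + ((2 + 35)*(-1))*0 = 4 + (37*(-1))*0 = 4 - 37*0 = 4 + 0 = 4)
23**2/Z + (-9)**2/t(-22) = 23**2/4 + (-9)**2/((8*(-22))) = 529*(1/4) + 81/(-176) = 529/4 + 81*(-1/176) = 529/4 - 81/176 = 23195/176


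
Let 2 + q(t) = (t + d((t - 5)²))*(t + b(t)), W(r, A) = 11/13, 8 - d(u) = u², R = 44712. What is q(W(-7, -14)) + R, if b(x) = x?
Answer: 16419001208/371293 ≈ 44221.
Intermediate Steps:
d(u) = 8 - u²
W(r, A) = 11/13 (W(r, A) = 11*(1/13) = 11/13)
q(t) = -2 + 2*t*(8 + t - (-5 + t)⁴) (q(t) = -2 + (t + (8 - ((t - 5)²)²))*(t + t) = -2 + (t + (8 - ((-5 + t)²)²))*(2*t) = -2 + (t + (8 - (-5 + t)⁴))*(2*t) = -2 + (8 + t - (-5 + t)⁴)*(2*t) = -2 + 2*t*(8 + t - (-5 + t)⁴))
q(W(-7, -14)) + R = (-2 + 2*(11/13)² - 2*11/13*(-8 + (-5 + 11/13)⁴)) + 44712 = (-2 + 2*(121/169) - 2*11/13*(-8 + (-54/13)⁴)) + 44712 = (-2 + 242/169 - 2*11/13*(-8 + 8503056/28561)) + 44712 = (-2 + 242/169 - 2*11/13*8274568/28561) + 44712 = (-2 + 242/169 - 182040496/371293) + 44712 = -182251408/371293 + 44712 = 16419001208/371293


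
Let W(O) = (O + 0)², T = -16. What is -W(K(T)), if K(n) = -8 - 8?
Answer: -256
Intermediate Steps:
K(n) = -16
W(O) = O²
-W(K(T)) = -1*(-16)² = -1*256 = -256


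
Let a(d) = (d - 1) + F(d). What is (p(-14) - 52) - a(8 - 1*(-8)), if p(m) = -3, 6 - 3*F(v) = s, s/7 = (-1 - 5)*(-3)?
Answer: -30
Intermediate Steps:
s = 126 (s = 7*((-1 - 5)*(-3)) = 7*(-6*(-3)) = 7*18 = 126)
F(v) = -40 (F(v) = 2 - 1/3*126 = 2 - 42 = -40)
a(d) = -41 + d (a(d) = (d - 1) - 40 = (-1 + d) - 40 = -41 + d)
(p(-14) - 52) - a(8 - 1*(-8)) = (-3 - 52) - (-41 + (8 - 1*(-8))) = -55 - (-41 + (8 + 8)) = -55 - (-41 + 16) = -55 - 1*(-25) = -55 + 25 = -30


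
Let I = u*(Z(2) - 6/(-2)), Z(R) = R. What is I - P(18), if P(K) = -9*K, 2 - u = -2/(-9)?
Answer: 1538/9 ≈ 170.89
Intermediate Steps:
u = 16/9 (u = 2 - (-2)/(-9) = 2 - (-2)*(-1)/9 = 2 - 1*2/9 = 2 - 2/9 = 16/9 ≈ 1.7778)
I = 80/9 (I = 16*(2 - 6/(-2))/9 = 16*(2 - 6*(-1/2))/9 = 16*(2 + 3)/9 = (16/9)*5 = 80/9 ≈ 8.8889)
I - P(18) = 80/9 - (-9)*18 = 80/9 - 1*(-162) = 80/9 + 162 = 1538/9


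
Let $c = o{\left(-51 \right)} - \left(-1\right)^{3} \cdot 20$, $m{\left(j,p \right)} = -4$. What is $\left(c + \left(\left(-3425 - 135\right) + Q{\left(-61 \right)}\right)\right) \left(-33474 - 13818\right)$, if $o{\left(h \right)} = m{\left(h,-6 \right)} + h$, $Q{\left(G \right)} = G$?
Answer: $172899552$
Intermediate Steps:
$o{\left(h \right)} = -4 + h$
$c = -35$ ($c = \left(-4 - 51\right) - \left(-1\right)^{3} \cdot 20 = -55 - \left(-1\right) 20 = -55 - -20 = -55 + 20 = -35$)
$\left(c + \left(\left(-3425 - 135\right) + Q{\left(-61 \right)}\right)\right) \left(-33474 - 13818\right) = \left(-35 - 3621\right) \left(-33474 - 13818\right) = \left(-35 - 3621\right) \left(-47292\right) = \left(-3656\right) \left(-47292\right) = 172899552$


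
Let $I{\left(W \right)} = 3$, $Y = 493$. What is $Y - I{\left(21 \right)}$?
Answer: $490$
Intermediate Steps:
$Y - I{\left(21 \right)} = 493 - 3 = 490$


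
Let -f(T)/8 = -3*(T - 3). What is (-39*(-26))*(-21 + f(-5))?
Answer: -215982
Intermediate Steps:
f(T) = -72 + 24*T (f(T) = -(-24)*(T - 3) = -(-24)*(-3 + T) = -8*(9 - 3*T) = -72 + 24*T)
(-39*(-26))*(-21 + f(-5)) = (-39*(-26))*(-21 + (-72 + 24*(-5))) = 1014*(-21 + (-72 - 120)) = 1014*(-21 - 192) = 1014*(-213) = -215982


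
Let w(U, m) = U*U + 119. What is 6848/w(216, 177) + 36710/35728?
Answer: 980887797/835588600 ≈ 1.1739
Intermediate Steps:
w(U, m) = 119 + U**2 (w(U, m) = U**2 + 119 = 119 + U**2)
6848/w(216, 177) + 36710/35728 = 6848/(119 + 216**2) + 36710/35728 = 6848/(119 + 46656) + 36710*(1/35728) = 6848/46775 + 18355/17864 = 980887797/835588600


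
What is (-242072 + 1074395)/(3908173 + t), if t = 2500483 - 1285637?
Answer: 277441/1707673 ≈ 0.16247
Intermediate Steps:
t = 1214846
(-242072 + 1074395)/(3908173 + t) = (-242072 + 1074395)/(3908173 + 1214846) = 832323/5123019 = 832323*(1/5123019) = 277441/1707673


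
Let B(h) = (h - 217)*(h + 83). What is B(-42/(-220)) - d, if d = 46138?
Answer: -776511999/12100 ≈ -64175.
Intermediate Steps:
B(h) = (-217 + h)*(83 + h)
B(-42/(-220)) - d = (-18011 + (-42/(-220))² - (-5628)/(-220)) - 1*46138 = (-18011 + (-42*(-1/220))² - (-5628)*(-1)/220) - 46138 = (-18011 + (21/110)² - 134*21/110) - 46138 = (-18011 + 441/12100 - 1407/55) - 46138 = -218242199/12100 - 46138 = -776511999/12100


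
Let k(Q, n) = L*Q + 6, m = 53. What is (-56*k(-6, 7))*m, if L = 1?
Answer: 0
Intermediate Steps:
k(Q, n) = 6 + Q (k(Q, n) = 1*Q + 6 = Q + 6 = 6 + Q)
(-56*k(-6, 7))*m = -56*(6 - 6)*53 = -56*0*53 = 0*53 = 0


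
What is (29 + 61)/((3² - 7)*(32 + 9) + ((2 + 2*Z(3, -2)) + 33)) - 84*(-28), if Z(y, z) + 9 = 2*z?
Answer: 214122/91 ≈ 2353.0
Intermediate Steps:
Z(y, z) = -9 + 2*z
(29 + 61)/((3² - 7)*(32 + 9) + ((2 + 2*Z(3, -2)) + 33)) - 84*(-28) = (29 + 61)/((3² - 7)*(32 + 9) + ((2 + 2*(-9 + 2*(-2))) + 33)) - 84*(-28) = 90/((9 - 7)*41 + ((2 + 2*(-9 - 4)) + 33)) + 2352 = 90/(2*41 + ((2 + 2*(-13)) + 33)) + 2352 = 90/(82 + ((2 - 26) + 33)) + 2352 = 90/(82 + (-24 + 33)) + 2352 = 90/(82 + 9) + 2352 = 90/91 + 2352 = 214122/91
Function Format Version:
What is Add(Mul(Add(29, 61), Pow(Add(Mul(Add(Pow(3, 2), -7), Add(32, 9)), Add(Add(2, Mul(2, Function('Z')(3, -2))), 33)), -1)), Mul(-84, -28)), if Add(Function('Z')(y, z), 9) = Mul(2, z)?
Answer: Rational(214122, 91) ≈ 2353.0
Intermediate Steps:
Function('Z')(y, z) = Add(-9, Mul(2, z))
Add(Mul(Add(29, 61), Pow(Add(Mul(Add(Pow(3, 2), -7), Add(32, 9)), Add(Add(2, Mul(2, Function('Z')(3, -2))), 33)), -1)), Mul(-84, -28)) = Add(Mul(Add(29, 61), Pow(Add(Mul(Add(Pow(3, 2), -7), Add(32, 9)), Add(Add(2, Mul(2, Add(-9, Mul(2, -2)))), 33)), -1)), Mul(-84, -28)) = Add(Mul(90, Pow(Add(Mul(Add(9, -7), 41), Add(Add(2, Mul(2, Add(-9, -4))), 33)), -1)), 2352) = Add(Mul(90, Pow(Add(Mul(2, 41), Add(Add(2, Mul(2, -13)), 33)), -1)), 2352) = Add(Mul(90, Pow(Add(82, Add(Add(2, -26), 33)), -1)), 2352) = Add(Mul(90, Pow(Add(82, Add(-24, 33)), -1)), 2352) = Add(Mul(90, Pow(Add(82, 9), -1)), 2352) = Add(Mul(90, Pow(91, -1)), 2352) = Add(Mul(90, Rational(1, 91)), 2352) = Add(Rational(90, 91), 2352) = Rational(214122, 91)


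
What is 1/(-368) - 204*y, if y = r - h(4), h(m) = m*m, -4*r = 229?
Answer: 5499023/368 ≈ 14943.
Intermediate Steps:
r = -229/4 (r = -¼*229 = -229/4 ≈ -57.250)
h(m) = m²
y = -293/4 (y = -229/4 - 1*4² = -229/4 - 1*16 = -229/4 - 16 = -293/4 ≈ -73.250)
1/(-368) - 204*y = 1/(-368) - 204*(-293/4) = -1/368 + 14943 = 5499023/368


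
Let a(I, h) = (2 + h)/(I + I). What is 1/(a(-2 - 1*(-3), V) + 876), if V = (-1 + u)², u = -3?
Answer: 1/885 ≈ 0.0011299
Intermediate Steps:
V = 16 (V = (-1 - 3)² = (-4)² = 16)
a(I, h) = (2 + h)/(2*I) (a(I, h) = (2 + h)/((2*I)) = (2 + h)*(1/(2*I)) = (2 + h)/(2*I))
1/(a(-2 - 1*(-3), V) + 876) = 1/((2 + 16)/(2*(-2 - 1*(-3))) + 876) = 1/((½)*18/(-2 + 3) + 876) = 1/((½)*18/1 + 876) = 1/((½)*1*18 + 876) = 1/(9 + 876) = 1/885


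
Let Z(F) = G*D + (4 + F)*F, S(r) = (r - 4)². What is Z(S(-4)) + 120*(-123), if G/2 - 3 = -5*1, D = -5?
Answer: -10388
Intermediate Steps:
G = -4 (G = 6 + 2*(-5*1) = 6 + 2*(-5) = 6 - 10 = -4)
S(r) = (-4 + r)²
Z(F) = 20 + F*(4 + F) (Z(F) = -4*(-5) + (4 + F)*F = 20 + F*(4 + F))
Z(S(-4)) + 120*(-123) = (20 + ((-4 - 4)²)² + 4*(-4 - 4)²) + 120*(-123) = (20 + ((-8)²)² + 4*(-8)²) - 14760 = (20 + 64² + 4*64) - 14760 = (20 + 4096 + 256) - 14760 = 4372 - 14760 = -10388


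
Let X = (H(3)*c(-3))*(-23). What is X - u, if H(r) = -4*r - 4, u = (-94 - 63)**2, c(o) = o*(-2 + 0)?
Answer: -22441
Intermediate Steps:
c(o) = -2*o (c(o) = o*(-2) = -2*o)
u = 24649 (u = (-157)**2 = 24649)
H(r) = -4 - 4*r
X = 2208 (X = ((-4 - 4*3)*(-2*(-3)))*(-23) = ((-4 - 12)*6)*(-23) = -16*6*(-23) = -96*(-23) = 2208)
X - u = 2208 - 1*24649 = 2208 - 24649 = -22441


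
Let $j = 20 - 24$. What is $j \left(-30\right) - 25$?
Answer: $95$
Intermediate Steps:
$j = -4$ ($j = 20 - 24 = -4$)
$j \left(-30\right) - 25 = \left(-4\right) \left(-30\right) - 25 = 120 - 25 = 95$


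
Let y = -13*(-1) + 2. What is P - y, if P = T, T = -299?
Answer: -314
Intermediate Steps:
y = 15 (y = 13 + 2 = 15)
P = -299
P - y = -299 - 1*15 = -299 - 15 = -314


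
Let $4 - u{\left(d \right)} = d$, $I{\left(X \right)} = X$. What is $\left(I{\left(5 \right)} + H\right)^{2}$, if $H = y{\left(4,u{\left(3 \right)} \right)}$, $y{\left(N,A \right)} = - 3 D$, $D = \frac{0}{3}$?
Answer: $25$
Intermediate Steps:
$D = 0$ ($D = 0 \cdot \frac{1}{3} = 0$)
$u{\left(d \right)} = 4 - d$
$y{\left(N,A \right)} = 0$ ($y{\left(N,A \right)} = \left(-3\right) 0 = 0$)
$H = 0$
$\left(I{\left(5 \right)} + H\right)^{2} = \left(5 + 0\right)^{2} = 5^{2} = 25$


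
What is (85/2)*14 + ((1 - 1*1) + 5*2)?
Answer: 605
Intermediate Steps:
(85/2)*14 + ((1 - 1*1) + 5*2) = (85*(½))*14 + ((1 - 1) + 10) = (85/2)*14 + (0 + 10) = 595 + 10 = 605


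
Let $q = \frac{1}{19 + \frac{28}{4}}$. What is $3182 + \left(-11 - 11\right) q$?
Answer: $\frac{41355}{13} \approx 3181.2$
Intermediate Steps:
$q = \frac{1}{26}$ ($q = \frac{1}{19 + 28 \cdot \frac{1}{4}} = \frac{1}{19 + 7} = \frac{1}{26} \approx 0.038462$)
$3182 + \left(-11 - 11\right) q = 3182 + \left(-11 - 11\right) \frac{1}{26} = 3182 - \frac{11}{13} = \frac{41355}{13}$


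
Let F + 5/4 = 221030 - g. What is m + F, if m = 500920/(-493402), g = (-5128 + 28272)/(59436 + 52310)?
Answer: 1740929633200241/7876528556 ≈ 2.2103e+5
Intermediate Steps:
g = 11572/55873 (g = 23144/111746 = 23144*(1/111746) = 11572/55873 ≈ 0.20711)
m = -35780/35243 (m = 500920*(-1/493402) = -35780/35243 ≈ -1.0152)
F = 49398111107/223492 (F = -5/4 + (221030 - 1*11572/55873) = -5/4 + (221030 - 11572/55873) = -5/4 + 12349597618/55873 = 49398111107/223492 ≈ 2.2103e+5)
m + F = -35780/35243 + 49398111107/223492 = 1740929633200241/7876528556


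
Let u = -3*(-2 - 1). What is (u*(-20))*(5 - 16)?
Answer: 1980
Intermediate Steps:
u = 9 (u = -3*(-3) = 9)
(u*(-20))*(5 - 16) = (9*(-20))*(5 - 16) = -180*(-11) = 1980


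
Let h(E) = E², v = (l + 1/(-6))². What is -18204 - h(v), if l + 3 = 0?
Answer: -23722705/1296 ≈ -18305.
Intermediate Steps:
l = -3 (l = -3 + 0 = -3)
v = 361/36 (v = (-3 + 1/(-6))² = (-3 - ⅙)² = (-19/6)² = 361/36 ≈ 10.028)
-18204 - h(v) = -18204 - (361/36)² = -18204 - 1*130321/1296 = -18204 - 130321/1296 = -23722705/1296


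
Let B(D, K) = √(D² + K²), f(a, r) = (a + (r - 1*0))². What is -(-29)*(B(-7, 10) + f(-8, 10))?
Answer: 116 + 29*√149 ≈ 469.99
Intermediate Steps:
f(a, r) = (a + r)² (f(a, r) = (a + (r + 0))² = (a + r)²)
-(-29)*(B(-7, 10) + f(-8, 10)) = -(-29)*(√((-7)² + 10²) + (-8 + 10)²) = -(-29)*(√(49 + 100) + 2²) = -(-29)*(√149 + 4) = -(-29)*(4 + √149) = -(-116 - 29*√149) = 116 + 29*√149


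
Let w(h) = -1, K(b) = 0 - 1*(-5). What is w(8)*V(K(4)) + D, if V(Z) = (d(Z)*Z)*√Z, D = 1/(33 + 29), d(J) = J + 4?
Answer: 1/62 - 45*√5 ≈ -100.61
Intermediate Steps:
d(J) = 4 + J
K(b) = 5 (K(b) = 0 + 5 = 5)
D = 1/62 ≈ 0.016129
V(Z) = Z^(3/2)*(4 + Z) (V(Z) = ((4 + Z)*Z)*√Z = (Z*(4 + Z))*√Z = Z^(3/2)*(4 + Z))
w(8)*V(K(4)) + D = -5^(3/2)*(4 + 5) + 1/62 = -5*√5*9 + 1/62 = -45*√5 + 1/62 = 1/62 - 45*√5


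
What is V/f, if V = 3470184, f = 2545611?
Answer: 1156728/848537 ≈ 1.3632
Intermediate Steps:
V/f = 3470184/2545611 = 3470184*(1/2545611) = 1156728/848537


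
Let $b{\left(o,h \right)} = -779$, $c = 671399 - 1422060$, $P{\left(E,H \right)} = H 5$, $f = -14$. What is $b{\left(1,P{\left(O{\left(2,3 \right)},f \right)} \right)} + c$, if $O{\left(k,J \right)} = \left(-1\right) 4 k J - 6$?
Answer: $-751440$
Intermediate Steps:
$O{\left(k,J \right)} = -6 - 4 J k$ ($O{\left(k,J \right)} = - 4 k J - 6 = - 4 J k - 6 = -6 - 4 J k$)
$P{\left(E,H \right)} = 5 H$
$c = -750661$ ($c = 671399 - 1422060 = -750661$)
$b{\left(1,P{\left(O{\left(2,3 \right)},f \right)} \right)} + c = -779 - 750661 = -751440$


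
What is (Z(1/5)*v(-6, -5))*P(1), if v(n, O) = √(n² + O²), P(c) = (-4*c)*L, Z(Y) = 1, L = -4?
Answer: 16*√61 ≈ 124.96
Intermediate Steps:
P(c) = 16*c (P(c) = -4*c*(-4) = 16*c)
v(n, O) = √(O² + n²)
(Z(1/5)*v(-6, -5))*P(1) = (1*√((-5)² + (-6)²))*(16*1) = (1*√(25 + 36))*16 = (1*√61)*16 = √61*16 = 16*√61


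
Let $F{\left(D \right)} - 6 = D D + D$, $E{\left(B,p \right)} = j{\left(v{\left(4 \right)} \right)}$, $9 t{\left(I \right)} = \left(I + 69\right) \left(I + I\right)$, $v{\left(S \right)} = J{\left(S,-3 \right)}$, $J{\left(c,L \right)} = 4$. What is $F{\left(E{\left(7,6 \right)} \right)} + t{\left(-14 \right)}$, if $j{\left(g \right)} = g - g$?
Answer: $- \frac{1486}{9} \approx -165.11$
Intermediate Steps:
$v{\left(S \right)} = 4$
$t{\left(I \right)} = \frac{2 I \left(69 + I\right)}{9}$ ($t{\left(I \right)} = \frac{\left(I + 69\right) \left(I + I\right)}{9} = \frac{\left(69 + I\right) 2 I}{9} = \frac{2 I \left(69 + I\right)}{9}$)
$j{\left(g \right)} = 0$
$E{\left(B,p \right)} = 0$
$F{\left(D \right)} = 6 + D + D^{2}$ ($F{\left(D \right)} = 6 + \left(D D + D\right) = 6 + \left(D^{2} + D\right) = 6 + \left(D + D^{2}\right) = 6 + D + D^{2}$)
$F{\left(E{\left(7,6 \right)} \right)} + t{\left(-14 \right)} = \left(6 + 0 + 0^{2}\right) + \frac{2}{9} \left(-14\right) \left(69 - 14\right) = \left(6 + 0 + 0\right) + \frac{2}{9} \left(-14\right) 55 = 6 - \frac{1540}{9} = - \frac{1486}{9}$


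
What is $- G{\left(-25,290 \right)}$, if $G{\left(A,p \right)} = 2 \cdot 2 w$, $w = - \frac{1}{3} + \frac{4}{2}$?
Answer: $- \frac{20}{3} \approx -6.6667$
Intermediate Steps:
$w = \frac{5}{3}$ ($w = \left(-1\right) \frac{1}{3} + 4 \cdot \frac{1}{2} = - \frac{1}{3} + 2 = \frac{5}{3} \approx 1.6667$)
$G{\left(A,p \right)} = \frac{20}{3}$ ($G{\left(A,p \right)} = 2 \cdot 2 \cdot \frac{5}{3} = 4 \cdot \frac{5}{3} = \frac{20}{3}$)
$- G{\left(-25,290 \right)} = \left(-1\right) \frac{20}{3} = - \frac{20}{3}$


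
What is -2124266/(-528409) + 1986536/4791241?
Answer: 1603939122190/361676409367 ≈ 4.4347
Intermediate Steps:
-2124266/(-528409) + 1986536/4791241 = -2124266*(-1/528409) + 1986536*(1/4791241) = 2124266/528409 + 1986536/4791241 = 1603939122190/361676409367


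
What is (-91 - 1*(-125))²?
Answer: 1156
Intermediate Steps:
(-91 - 1*(-125))² = (-91 + 125)² = 34² = 1156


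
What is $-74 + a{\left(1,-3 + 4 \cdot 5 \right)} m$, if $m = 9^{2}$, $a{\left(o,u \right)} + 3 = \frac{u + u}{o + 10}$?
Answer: $- \frac{733}{11} \approx -66.636$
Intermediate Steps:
$a{\left(o,u \right)} = -3 + \frac{2 u}{10 + o}$ ($a{\left(o,u \right)} = -3 + \frac{u + u}{o + 10} = -3 + \frac{2 u}{10 + o}$)
$m = 81$
$-74 + a{\left(1,-3 + 4 \cdot 5 \right)} m = -74 + \frac{-30 - 3 + 2 \left(-3 + 4 \cdot 5\right)}{10 + 1} \cdot 81 = -74 + \frac{-30 - 3 + 2 \left(-3 + 20\right)}{11} \cdot 81 = -74 + \frac{-30 - 3 + 2 \cdot 17}{11} \cdot 81 = -74 + \frac{-30 - 3 + 34}{11} \cdot 81 = -74 + \frac{1}{11} \cdot 1 \cdot 81 = -74 + \frac{1}{11} \cdot 81 = -74 + \frac{81}{11} = - \frac{733}{11}$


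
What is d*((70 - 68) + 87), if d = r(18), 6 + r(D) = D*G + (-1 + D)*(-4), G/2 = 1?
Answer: -3382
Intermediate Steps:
G = 2 (G = 2*1 = 2)
r(D) = -2 - 2*D (r(D) = -6 + (D*2 + (-1 + D)*(-4)) = -6 + (2*D + (4 - 4*D)) = -6 + (4 - 2*D) = -2 - 2*D)
d = -38 (d = -2 - 2*18 = -2 - 36 = -38)
d*((70 - 68) + 87) = -38*((70 - 68) + 87) = -38*(2 + 87) = -38*89 = -3382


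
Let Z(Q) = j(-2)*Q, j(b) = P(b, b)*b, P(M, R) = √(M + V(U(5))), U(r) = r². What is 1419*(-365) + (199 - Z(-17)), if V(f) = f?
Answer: -517736 - 34*√23 ≈ -5.1790e+5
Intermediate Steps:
P(M, R) = √(25 + M) (P(M, R) = √(M + 5²) = √(M + 25) = √(25 + M))
j(b) = b*√(25 + b) (j(b) = √(25 + b)*b = b*√(25 + b))
Z(Q) = -2*Q*√23 (Z(Q) = (-2*√(25 - 2))*Q = (-2*√23)*Q = -2*Q*√23)
1419*(-365) + (199 - Z(-17)) = 1419*(-365) + (199 - (-2)*(-17)*√23) = -517935 + (199 - 34*√23) = -517736 - 34*√23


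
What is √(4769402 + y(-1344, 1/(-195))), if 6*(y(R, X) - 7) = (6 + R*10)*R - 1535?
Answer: √280021290/6 ≈ 2789.0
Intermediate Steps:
y(R, X) = -1493/6 + R*(6 + 10*R)/6 (y(R, X) = 7 + ((6 + R*10)*R - 1535)/6 = 7 + ((6 + 10*R)*R - 1535)/6 = 7 + (R*(6 + 10*R) - 1535)/6 = 7 + (-1535 + R*(6 + 10*R))/6 = 7 + (-1535/6 + R*(6 + 10*R)/6) = -1493/6 + R*(6 + 10*R)/6)
√(4769402 + y(-1344, 1/(-195))) = √(4769402 + (-1493/6 - 1344 + (5/3)*(-1344)²)) = √(4769402 + (-1493/6 - 1344 + (5/3)*1806336)) = √(4769402 + (-1493/6 - 1344 + 3010560)) = √(4769402 + 18053803/6) = √(46670215/6) = √280021290/6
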